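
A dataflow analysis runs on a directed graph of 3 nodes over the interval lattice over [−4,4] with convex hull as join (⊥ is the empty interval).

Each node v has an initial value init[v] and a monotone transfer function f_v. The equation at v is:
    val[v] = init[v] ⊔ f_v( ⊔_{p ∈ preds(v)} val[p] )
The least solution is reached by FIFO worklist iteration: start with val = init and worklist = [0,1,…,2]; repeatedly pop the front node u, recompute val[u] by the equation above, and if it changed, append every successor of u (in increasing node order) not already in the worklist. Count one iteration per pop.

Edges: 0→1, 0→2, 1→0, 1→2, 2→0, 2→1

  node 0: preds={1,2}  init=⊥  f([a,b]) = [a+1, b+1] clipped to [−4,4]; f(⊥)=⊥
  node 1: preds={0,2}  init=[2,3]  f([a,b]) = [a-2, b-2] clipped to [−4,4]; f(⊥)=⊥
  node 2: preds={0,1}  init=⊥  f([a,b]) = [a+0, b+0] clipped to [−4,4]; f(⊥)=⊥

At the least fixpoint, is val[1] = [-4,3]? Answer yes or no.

Trace (15 dequeues):
  [1] u=0 | in [2,3] | out [3,4] | prev ⊥ | push {}
  [2] u=1 | in [3,4] | out [1,3] | prev [2,3] | push {0}
  [3] u=2 | in [1,4] | out [1,4] | prev ⊥ | push {1}
  [4] u=0 | in [1,4] | out [2,4] | prev [3,4] | push {2}
  [5] u=1 | in [1,4] | out [-1,3] | prev [1,3] | push {0}
  [6] u=2 | in [-1,4] | out [-1,4] | prev [1,4] | push {1}
  [7] u=0 | in [-1,4] | out [0,4] | prev [2,4] | push {2}
  [8] u=1 | in [-1,4] | out [-3,3] | prev [-1,3] | push {0}
  [9] u=2 | in [-3,4] | out [-3,4] | prev [-1,4] | push {1}
  [10] u=0 | in [-3,4] | out [-2,4] | prev [0,4] | push {2}
  [11] u=1 | in [-3,4] | out [-4,3] | prev [-3,3] | push {0}
  [12] u=2 | in [-4,4] | out [-4,4] | prev [-3,4] | push {1}
  [13] u=0 | in [-4,4] | out [-3,4] | prev [-2,4] | push {2}
  [14] u=1 | in [-4,4] | out [-4,3] | ==
  [15] u=2 | in [-4,4] | out [-4,4] | ==

Converged values:
  [0] [-3,4]
  [1] [-4,3]
  [2] [-4,4]

yes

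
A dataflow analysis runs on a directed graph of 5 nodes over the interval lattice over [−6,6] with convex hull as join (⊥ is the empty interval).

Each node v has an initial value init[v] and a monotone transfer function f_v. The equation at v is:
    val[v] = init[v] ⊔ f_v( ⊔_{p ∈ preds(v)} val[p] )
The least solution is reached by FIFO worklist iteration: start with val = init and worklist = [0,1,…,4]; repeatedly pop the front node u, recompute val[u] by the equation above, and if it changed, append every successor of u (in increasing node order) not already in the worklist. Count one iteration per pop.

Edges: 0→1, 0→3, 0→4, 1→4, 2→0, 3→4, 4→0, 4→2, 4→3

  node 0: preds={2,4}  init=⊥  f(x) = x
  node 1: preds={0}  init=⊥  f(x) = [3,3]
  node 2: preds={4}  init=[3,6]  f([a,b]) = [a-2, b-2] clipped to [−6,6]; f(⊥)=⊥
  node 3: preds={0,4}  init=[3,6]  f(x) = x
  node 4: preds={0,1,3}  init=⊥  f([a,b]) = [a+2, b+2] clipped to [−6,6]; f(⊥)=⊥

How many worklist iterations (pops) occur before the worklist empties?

Worklist (8 pops):
  #1 pop 0: in=[3,6] → [3,6] (was ⊥); enqueue []
  #2 pop 1: in=[3,6] → [3,3] (was ⊥); enqueue []
  #3 pop 2: in=⊥ → [3,6] (no change)
  #4 pop 3: in=[3,6] → [3,6] (no change)
  #5 pop 4: in=[3,6] → [5,6] (was ⊥); enqueue [0,2,3]
  #6 pop 0: in=[3,6] → [3,6] (no change)
  #7 pop 2: in=[5,6] → [3,6] (no change)
  #8 pop 3: in=[3,6] → [3,6] (no change)

Fixpoint:
  val[0] = [3,6]
  val[1] = [3,3]
  val[2] = [3,6]
  val[3] = [3,6]
  val[4] = [5,6]

8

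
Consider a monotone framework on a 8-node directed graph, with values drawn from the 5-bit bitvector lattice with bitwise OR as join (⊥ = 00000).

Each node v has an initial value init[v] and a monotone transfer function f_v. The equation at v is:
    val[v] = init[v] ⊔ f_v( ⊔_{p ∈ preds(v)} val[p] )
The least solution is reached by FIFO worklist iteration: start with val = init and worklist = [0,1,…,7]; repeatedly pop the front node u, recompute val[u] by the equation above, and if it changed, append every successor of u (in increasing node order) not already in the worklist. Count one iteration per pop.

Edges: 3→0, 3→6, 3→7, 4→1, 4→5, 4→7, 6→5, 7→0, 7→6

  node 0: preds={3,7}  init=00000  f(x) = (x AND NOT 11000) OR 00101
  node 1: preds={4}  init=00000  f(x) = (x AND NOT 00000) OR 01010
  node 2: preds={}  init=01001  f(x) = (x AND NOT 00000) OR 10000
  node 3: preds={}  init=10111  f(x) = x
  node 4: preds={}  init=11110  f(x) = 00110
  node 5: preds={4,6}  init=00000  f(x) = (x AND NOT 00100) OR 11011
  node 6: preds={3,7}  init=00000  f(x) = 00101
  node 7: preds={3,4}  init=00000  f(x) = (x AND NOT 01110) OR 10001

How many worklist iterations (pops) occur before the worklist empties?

11

Trace (11 dequeues):
  [1] u=0 | in 10111 | out 00111 | prev 00000 | push {}
  [2] u=1 | in 11110 | out 11110 | prev 00000 | push {}
  [3] u=2 | in 00000 | out 11001 | prev 01001 | push {}
  [4] u=3 | in 00000 | out 10111 | ==
  [5] u=4 | in 00000 | out 11110 | ==
  [6] u=5 | in 11110 | out 11011 | prev 00000 | push {}
  [7] u=6 | in 10111 | out 00101 | prev 00000 | push {5}
  [8] u=7 | in 11111 | out 10001 | prev 00000 | push {0,6}
  [9] u=5 | in 11111 | out 11011 | ==
  [10] u=0 | in 10111 | out 00111 | ==
  [11] u=6 | in 10111 | out 00101 | ==

Converged values:
  [0] 00111
  [1] 11110
  [2] 11001
  [3] 10111
  [4] 11110
  [5] 11011
  [6] 00101
  [7] 10001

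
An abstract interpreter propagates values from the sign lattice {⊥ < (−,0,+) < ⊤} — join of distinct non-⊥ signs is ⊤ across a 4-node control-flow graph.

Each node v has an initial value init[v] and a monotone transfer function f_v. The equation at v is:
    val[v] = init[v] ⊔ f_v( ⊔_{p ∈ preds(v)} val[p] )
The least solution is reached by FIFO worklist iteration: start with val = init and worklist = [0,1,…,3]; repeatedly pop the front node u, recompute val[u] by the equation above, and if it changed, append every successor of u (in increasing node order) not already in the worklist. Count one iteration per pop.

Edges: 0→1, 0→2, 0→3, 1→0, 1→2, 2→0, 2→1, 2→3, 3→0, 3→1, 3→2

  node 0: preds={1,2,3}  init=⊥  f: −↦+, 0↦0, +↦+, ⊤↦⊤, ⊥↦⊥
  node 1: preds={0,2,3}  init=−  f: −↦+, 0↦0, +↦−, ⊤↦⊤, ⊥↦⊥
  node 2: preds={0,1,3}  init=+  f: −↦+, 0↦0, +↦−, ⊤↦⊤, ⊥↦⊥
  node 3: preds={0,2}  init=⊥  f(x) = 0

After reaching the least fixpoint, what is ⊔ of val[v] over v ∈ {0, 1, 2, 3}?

⊤

Trace (7 dequeues):
  [1] u=0 | in ⊤ | out ⊤ | prev ⊥ | push {}
  [2] u=1 | in ⊤ | out ⊤ | prev − | push {0}
  [3] u=2 | in ⊤ | out ⊤ | prev + | push {1}
  [4] u=3 | in ⊤ | out 0 | prev ⊥ | push {2}
  [5] u=0 | in ⊤ | out ⊤ | ==
  [6] u=1 | in ⊤ | out ⊤ | ==
  [7] u=2 | in ⊤ | out ⊤ | ==

Converged values:
  [0] ⊤
  [1] ⊤
  [2] ⊤
  [3] 0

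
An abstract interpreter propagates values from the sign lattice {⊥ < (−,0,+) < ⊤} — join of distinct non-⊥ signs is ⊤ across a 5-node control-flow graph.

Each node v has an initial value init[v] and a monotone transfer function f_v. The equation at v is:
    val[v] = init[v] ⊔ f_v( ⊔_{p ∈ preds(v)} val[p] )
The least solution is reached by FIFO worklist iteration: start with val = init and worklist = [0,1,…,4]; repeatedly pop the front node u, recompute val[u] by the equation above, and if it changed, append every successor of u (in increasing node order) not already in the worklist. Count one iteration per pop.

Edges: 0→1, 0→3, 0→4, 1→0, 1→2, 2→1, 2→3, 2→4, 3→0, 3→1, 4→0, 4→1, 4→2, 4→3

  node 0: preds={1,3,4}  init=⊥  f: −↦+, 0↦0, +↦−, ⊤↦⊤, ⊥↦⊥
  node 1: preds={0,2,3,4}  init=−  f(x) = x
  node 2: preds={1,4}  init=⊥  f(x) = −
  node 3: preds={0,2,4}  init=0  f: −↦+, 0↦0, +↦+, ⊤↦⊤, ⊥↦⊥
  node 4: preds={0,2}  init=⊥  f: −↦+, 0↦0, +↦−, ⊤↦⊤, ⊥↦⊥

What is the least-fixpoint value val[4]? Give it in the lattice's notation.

Iteration log — 9 steps:
  step 1. node 0  ⊔preds=⊤  new=⊤  old=⊥  +wl: 
  step 2. node 1  ⊔preds=⊤  new=⊤  old=−  +wl: 0
  step 3. node 2  ⊔preds=⊤  new=−  old=⊥  +wl: 1
  step 4. node 3  ⊔preds=⊤  new=⊤  old=0  +wl: 
  step 5. node 4  ⊔preds=⊤  new=⊤  old=⊥  +wl: 2,3
  step 6. node 0  ⊔preds=⊤  new=⊤  stable
  step 7. node 1  ⊔preds=⊤  new=⊤  stable
  step 8. node 2  ⊔preds=⊤  new=−  stable
  step 9. node 3  ⊔preds=⊤  new=⊤  stable

Least fixpoint reached:
  node 0: ⊤
  node 1: ⊤
  node 2: −
  node 3: ⊤
  node 4: ⊤

⊤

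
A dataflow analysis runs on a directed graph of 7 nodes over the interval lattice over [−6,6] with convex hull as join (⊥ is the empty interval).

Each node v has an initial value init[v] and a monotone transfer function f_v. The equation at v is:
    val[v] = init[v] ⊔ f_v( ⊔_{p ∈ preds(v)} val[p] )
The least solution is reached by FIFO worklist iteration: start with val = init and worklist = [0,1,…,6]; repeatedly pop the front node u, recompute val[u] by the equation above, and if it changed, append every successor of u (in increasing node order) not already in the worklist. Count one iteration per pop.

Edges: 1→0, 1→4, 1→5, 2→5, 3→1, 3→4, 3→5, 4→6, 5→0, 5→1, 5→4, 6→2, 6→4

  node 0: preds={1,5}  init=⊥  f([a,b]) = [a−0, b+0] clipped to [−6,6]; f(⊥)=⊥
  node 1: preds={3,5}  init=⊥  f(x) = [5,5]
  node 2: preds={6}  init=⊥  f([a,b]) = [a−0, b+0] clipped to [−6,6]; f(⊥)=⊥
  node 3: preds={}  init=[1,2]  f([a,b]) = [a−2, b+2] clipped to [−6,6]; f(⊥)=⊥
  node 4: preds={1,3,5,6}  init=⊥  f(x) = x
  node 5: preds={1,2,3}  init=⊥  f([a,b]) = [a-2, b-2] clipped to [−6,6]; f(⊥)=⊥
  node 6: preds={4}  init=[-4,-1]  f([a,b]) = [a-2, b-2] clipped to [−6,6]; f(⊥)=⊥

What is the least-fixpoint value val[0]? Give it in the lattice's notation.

Trace (13 dequeues):
  [1] u=0 | in ⊥ | out ⊥ | ==
  [2] u=1 | in [1,2] | out [5,5] | prev ⊥ | push {0}
  [3] u=2 | in [-4,-1] | out [-4,-1] | prev ⊥ | push {}
  [4] u=3 | in ⊥ | out [1,2] | ==
  [5] u=4 | in [-4,5] | out [-4,5] | prev ⊥ | push {}
  [6] u=5 | in [-4,5] | out [-6,3] | prev ⊥ | push {1,4}
  [7] u=6 | in [-4,5] | out [-6,3] | prev [-4,-1] | push {2}
  [8] u=0 | in [-6,5] | out [-6,5] | prev ⊥ | push {}
  [9] u=1 | in [-6,3] | out [5,5] | ==
  [10] u=4 | in [-6,5] | out [-6,5] | prev [-4,5] | push {6}
  [11] u=2 | in [-6,3] | out [-6,3] | prev [-4,-1] | push {5}
  [12] u=6 | in [-6,5] | out [-6,3] | ==
  [13] u=5 | in [-6,5] | out [-6,3] | ==

Converged values:
  [0] [-6,5]
  [1] [5,5]
  [2] [-6,3]
  [3] [1,2]
  [4] [-6,5]
  [5] [-6,3]
  [6] [-6,3]

[-6,5]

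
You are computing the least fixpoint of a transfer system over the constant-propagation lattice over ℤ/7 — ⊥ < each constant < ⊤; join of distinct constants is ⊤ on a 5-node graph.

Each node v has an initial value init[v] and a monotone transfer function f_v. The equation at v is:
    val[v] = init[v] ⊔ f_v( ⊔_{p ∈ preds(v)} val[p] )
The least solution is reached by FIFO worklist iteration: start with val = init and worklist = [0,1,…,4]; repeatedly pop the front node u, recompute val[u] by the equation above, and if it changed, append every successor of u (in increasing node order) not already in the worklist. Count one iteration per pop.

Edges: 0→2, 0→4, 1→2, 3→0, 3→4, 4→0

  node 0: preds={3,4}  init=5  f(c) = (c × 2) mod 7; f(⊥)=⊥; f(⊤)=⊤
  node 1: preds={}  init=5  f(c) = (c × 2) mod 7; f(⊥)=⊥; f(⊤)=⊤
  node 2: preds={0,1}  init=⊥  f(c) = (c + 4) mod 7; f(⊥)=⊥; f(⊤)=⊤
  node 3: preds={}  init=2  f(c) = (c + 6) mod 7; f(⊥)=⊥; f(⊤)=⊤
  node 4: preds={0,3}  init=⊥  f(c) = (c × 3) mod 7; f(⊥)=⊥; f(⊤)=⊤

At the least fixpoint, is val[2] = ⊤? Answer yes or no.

Worklist (6 pops):
  #1 pop 0: in=2 → ⊤ (was 5); enqueue []
  #2 pop 1: in=⊥ → 5 (no change)
  #3 pop 2: in=⊤ → ⊤ (was ⊥); enqueue []
  #4 pop 3: in=⊥ → 2 (no change)
  #5 pop 4: in=⊤ → ⊤ (was ⊥); enqueue [0]
  #6 pop 0: in=⊤ → ⊤ (no change)

Fixpoint:
  val[0] = ⊤
  val[1] = 5
  val[2] = ⊤
  val[3] = 2
  val[4] = ⊤

yes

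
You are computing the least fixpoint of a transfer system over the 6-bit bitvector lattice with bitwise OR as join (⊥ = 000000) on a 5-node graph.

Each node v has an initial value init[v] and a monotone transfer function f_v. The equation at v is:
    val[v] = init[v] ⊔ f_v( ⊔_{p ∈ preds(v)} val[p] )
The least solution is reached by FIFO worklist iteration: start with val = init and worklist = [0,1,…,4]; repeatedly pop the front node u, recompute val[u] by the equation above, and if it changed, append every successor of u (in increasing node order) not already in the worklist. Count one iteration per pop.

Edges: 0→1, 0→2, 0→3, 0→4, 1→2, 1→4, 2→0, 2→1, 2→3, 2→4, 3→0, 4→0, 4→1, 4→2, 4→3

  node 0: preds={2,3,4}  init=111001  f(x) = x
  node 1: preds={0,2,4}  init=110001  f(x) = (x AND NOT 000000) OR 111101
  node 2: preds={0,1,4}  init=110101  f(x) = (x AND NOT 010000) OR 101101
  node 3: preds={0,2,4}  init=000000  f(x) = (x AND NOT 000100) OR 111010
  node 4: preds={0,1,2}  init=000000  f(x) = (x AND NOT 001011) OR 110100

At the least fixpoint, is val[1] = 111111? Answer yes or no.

yes

Iteration log — 12 steps:
  step 1. node 0  ⊔preds=110101  new=111101  old=111001  +wl: 
  step 2. node 1  ⊔preds=111101  new=111101  old=110001  +wl: 
  step 3. node 2  ⊔preds=111101  new=111101  old=110101  +wl: 0,1
  step 4. node 3  ⊔preds=111101  new=111011  old=000000  +wl: 
  step 5. node 4  ⊔preds=111101  new=110100  old=000000  +wl: 2,3
  step 6. node 0  ⊔preds=111111  new=111111  old=111101  +wl: 4
  step 7. node 1  ⊔preds=111111  new=111111  old=111101  +wl: 
  step 8. node 2  ⊔preds=111111  new=111111  old=111101  +wl: 0,1
  step 9. node 3  ⊔preds=111111  new=111011  stable
  step 10. node 4  ⊔preds=111111  new=110100  stable
  step 11. node 0  ⊔preds=111111  new=111111  stable
  step 12. node 1  ⊔preds=111111  new=111111  stable

Least fixpoint reached:
  node 0: 111111
  node 1: 111111
  node 2: 111111
  node 3: 111011
  node 4: 110100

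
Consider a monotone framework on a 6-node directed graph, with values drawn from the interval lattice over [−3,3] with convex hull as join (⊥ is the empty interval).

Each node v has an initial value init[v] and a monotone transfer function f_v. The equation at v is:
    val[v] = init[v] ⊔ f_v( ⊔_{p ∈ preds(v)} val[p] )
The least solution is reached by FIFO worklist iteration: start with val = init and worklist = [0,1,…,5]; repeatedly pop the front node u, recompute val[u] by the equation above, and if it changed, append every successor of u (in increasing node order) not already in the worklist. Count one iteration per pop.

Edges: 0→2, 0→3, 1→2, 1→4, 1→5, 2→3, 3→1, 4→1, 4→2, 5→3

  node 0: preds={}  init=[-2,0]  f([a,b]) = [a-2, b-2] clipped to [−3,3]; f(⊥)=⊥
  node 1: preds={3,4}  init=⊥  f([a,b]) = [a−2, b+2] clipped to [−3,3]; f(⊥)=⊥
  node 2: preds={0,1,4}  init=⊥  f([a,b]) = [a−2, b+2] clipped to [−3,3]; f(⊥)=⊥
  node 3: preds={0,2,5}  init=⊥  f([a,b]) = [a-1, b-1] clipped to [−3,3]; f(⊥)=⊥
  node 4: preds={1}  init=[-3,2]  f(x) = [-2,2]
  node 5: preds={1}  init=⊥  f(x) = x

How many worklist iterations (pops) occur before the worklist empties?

Iteration log — 8 steps:
  step 1. node 0  ⊔preds=⊥  new=[-2,0]  stable
  step 2. node 1  ⊔preds=[-3,2]  new=[-3,3]  old=⊥  +wl: 
  step 3. node 2  ⊔preds=[-3,3]  new=[-3,3]  old=⊥  +wl: 
  step 4. node 3  ⊔preds=[-3,3]  new=[-3,2]  old=⊥  +wl: 1
  step 5. node 4  ⊔preds=[-3,3]  new=[-3,2]  stable
  step 6. node 5  ⊔preds=[-3,3]  new=[-3,3]  old=⊥  +wl: 3
  step 7. node 1  ⊔preds=[-3,2]  new=[-3,3]  stable
  step 8. node 3  ⊔preds=[-3,3]  new=[-3,2]  stable

Least fixpoint reached:
  node 0: [-2,0]
  node 1: [-3,3]
  node 2: [-3,3]
  node 3: [-3,2]
  node 4: [-3,2]
  node 5: [-3,3]

8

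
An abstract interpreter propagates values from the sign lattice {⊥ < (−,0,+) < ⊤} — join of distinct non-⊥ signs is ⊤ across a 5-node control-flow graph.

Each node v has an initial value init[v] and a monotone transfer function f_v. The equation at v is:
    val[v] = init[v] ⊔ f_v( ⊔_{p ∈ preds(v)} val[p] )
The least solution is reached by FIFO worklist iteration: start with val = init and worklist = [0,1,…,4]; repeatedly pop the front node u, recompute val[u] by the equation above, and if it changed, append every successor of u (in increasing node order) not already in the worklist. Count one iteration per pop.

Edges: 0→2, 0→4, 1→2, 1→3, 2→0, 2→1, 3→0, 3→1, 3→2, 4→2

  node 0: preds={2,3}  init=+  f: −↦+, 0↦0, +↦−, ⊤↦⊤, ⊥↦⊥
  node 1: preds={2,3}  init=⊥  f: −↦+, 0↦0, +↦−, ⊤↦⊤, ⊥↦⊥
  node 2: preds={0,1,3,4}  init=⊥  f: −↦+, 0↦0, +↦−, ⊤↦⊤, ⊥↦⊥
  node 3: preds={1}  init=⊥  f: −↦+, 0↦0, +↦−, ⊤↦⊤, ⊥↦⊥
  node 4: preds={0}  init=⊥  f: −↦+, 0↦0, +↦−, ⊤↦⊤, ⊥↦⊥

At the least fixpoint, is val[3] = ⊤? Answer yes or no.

Trace (17 dequeues):
  [1] u=0 | in ⊥ | out + | ==
  [2] u=1 | in ⊥ | out ⊥ | ==
  [3] u=2 | in + | out − | prev ⊥ | push {0,1}
  [4] u=3 | in ⊥ | out ⊥ | ==
  [5] u=4 | in + | out − | prev ⊥ | push {2}
  [6] u=0 | in − | out + | ==
  [7] u=1 | in − | out + | prev ⊥ | push {3}
  [8] u=2 | in ⊤ | out ⊤ | prev − | push {0,1}
  [9] u=3 | in + | out − | prev ⊥ | push {2}
  [10] u=0 | in ⊤ | out ⊤ | prev + | push {4}
  [11] u=1 | in ⊤ | out ⊤ | prev + | push {3}
  [12] u=2 | in ⊤ | out ⊤ | ==
  [13] u=4 | in ⊤ | out ⊤ | prev − | push {2}
  [14] u=3 | in ⊤ | out ⊤ | prev − | push {0,1}
  [15] u=2 | in ⊤ | out ⊤ | ==
  [16] u=0 | in ⊤ | out ⊤ | ==
  [17] u=1 | in ⊤ | out ⊤ | ==

Converged values:
  [0] ⊤
  [1] ⊤
  [2] ⊤
  [3] ⊤
  [4] ⊤

yes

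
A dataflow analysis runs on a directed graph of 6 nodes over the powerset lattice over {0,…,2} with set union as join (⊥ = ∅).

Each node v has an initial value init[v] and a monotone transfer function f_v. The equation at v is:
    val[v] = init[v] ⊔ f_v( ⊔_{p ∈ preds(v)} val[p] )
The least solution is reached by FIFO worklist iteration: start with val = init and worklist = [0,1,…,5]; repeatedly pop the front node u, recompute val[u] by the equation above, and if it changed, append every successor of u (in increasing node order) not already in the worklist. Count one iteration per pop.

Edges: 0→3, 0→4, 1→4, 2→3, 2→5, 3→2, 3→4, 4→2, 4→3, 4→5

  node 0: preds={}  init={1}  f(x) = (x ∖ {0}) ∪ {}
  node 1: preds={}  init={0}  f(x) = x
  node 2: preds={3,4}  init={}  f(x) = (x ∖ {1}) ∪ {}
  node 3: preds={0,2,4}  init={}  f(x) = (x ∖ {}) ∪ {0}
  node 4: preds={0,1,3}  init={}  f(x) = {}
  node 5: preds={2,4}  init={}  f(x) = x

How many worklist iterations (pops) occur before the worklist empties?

9

Worklist (9 pops):
  #1 pop 0: in={} → {1} (no change)
  #2 pop 1: in={} → {0} (no change)
  #3 pop 2: in={} → {} (no change)
  #4 pop 3: in={1} → {0,1} (was {}); enqueue [2]
  #5 pop 4: in={0,1} → {} (no change)
  #6 pop 5: in={} → {} (no change)
  #7 pop 2: in={0,1} → {0} (was {}); enqueue [3,5]
  #8 pop 3: in={0,1} → {0,1} (no change)
  #9 pop 5: in={0} → {0} (was {}); enqueue []

Fixpoint:
  val[0] = {1}
  val[1] = {0}
  val[2] = {0}
  val[3] = {0,1}
  val[4] = {}
  val[5] = {0}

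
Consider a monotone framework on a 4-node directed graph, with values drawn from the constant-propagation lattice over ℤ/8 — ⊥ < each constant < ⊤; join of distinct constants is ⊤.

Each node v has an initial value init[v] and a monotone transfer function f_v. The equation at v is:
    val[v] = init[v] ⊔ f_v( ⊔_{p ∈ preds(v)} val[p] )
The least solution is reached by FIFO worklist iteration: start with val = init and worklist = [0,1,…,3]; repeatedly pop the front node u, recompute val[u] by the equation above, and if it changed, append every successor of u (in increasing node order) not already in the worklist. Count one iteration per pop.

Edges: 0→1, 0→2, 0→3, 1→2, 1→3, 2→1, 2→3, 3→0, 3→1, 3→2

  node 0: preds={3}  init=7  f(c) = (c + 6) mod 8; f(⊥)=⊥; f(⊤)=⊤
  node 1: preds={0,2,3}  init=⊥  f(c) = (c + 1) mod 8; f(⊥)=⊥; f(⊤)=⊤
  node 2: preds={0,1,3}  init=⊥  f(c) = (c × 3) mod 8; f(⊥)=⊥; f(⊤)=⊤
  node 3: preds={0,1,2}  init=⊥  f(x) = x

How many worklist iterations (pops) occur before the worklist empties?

Iteration log — 9 steps:
  step 1. node 0  ⊔preds=⊥  new=7  stable
  step 2. node 1  ⊔preds=7  new=0  old=⊥  +wl: 
  step 3. node 2  ⊔preds=⊤  new=⊤  old=⊥  +wl: 1
  step 4. node 3  ⊔preds=⊤  new=⊤  old=⊥  +wl: 0,2
  step 5. node 1  ⊔preds=⊤  new=⊤  old=0  +wl: 3
  step 6. node 0  ⊔preds=⊤  new=⊤  old=7  +wl: 1
  step 7. node 2  ⊔preds=⊤  new=⊤  stable
  step 8. node 3  ⊔preds=⊤  new=⊤  stable
  step 9. node 1  ⊔preds=⊤  new=⊤  stable

Least fixpoint reached:
  node 0: ⊤
  node 1: ⊤
  node 2: ⊤
  node 3: ⊤

9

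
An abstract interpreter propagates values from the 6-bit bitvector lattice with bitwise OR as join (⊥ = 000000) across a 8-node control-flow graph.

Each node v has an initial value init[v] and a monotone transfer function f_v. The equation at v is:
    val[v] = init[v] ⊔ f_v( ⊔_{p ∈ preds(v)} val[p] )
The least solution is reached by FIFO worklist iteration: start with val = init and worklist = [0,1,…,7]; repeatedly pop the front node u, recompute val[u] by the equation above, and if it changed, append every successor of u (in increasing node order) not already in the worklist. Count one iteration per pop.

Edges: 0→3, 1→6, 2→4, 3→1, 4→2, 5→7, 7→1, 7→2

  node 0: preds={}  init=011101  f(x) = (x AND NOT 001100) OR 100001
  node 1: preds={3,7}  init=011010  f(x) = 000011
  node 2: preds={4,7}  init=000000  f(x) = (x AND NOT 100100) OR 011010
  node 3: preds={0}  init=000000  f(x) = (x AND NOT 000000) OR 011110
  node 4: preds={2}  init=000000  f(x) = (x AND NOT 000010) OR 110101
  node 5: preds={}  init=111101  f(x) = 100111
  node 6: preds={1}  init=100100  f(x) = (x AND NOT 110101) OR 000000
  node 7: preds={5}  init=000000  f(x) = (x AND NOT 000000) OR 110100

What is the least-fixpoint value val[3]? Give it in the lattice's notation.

111111

Worklist (11 pops):
  #1 pop 0: in=000000 → 111101 (was 011101); enqueue []
  #2 pop 1: in=000000 → 011011 (was 011010); enqueue []
  #3 pop 2: in=000000 → 011010 (was 000000); enqueue []
  #4 pop 3: in=111101 → 111111 (was 000000); enqueue [1]
  #5 pop 4: in=011010 → 111101 (was 000000); enqueue [2]
  #6 pop 5: in=000000 → 111111 (was 111101); enqueue []
  #7 pop 6: in=011011 → 101110 (was 100100); enqueue []
  #8 pop 7: in=111111 → 111111 (was 000000); enqueue []
  #9 pop 1: in=111111 → 011011 (no change)
  #10 pop 2: in=111111 → 011011 (was 011010); enqueue [4]
  #11 pop 4: in=011011 → 111101 (no change)

Fixpoint:
  val[0] = 111101
  val[1] = 011011
  val[2] = 011011
  val[3] = 111111
  val[4] = 111101
  val[5] = 111111
  val[6] = 101110
  val[7] = 111111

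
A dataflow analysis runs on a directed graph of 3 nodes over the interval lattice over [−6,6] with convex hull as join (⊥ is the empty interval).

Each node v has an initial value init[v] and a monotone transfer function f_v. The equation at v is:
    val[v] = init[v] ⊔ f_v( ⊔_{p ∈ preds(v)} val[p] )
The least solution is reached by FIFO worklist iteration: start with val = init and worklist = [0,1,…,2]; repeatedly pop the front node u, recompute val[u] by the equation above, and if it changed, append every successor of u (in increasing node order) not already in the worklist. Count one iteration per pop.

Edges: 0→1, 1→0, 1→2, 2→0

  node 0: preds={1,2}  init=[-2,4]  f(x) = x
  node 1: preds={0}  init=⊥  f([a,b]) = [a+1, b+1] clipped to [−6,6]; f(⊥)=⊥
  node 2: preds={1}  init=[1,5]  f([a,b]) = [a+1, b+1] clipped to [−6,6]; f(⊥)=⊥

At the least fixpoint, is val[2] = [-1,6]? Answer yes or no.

Trace (5 dequeues):
  [1] u=0 | in [1,5] | out [-2,5] | prev [-2,4] | push {}
  [2] u=1 | in [-2,5] | out [-1,6] | prev ⊥ | push {0}
  [3] u=2 | in [-1,6] | out [0,6] | prev [1,5] | push {}
  [4] u=0 | in [-1,6] | out [-2,6] | prev [-2,5] | push {1}
  [5] u=1 | in [-2,6] | out [-1,6] | ==

Converged values:
  [0] [-2,6]
  [1] [-1,6]
  [2] [0,6]

no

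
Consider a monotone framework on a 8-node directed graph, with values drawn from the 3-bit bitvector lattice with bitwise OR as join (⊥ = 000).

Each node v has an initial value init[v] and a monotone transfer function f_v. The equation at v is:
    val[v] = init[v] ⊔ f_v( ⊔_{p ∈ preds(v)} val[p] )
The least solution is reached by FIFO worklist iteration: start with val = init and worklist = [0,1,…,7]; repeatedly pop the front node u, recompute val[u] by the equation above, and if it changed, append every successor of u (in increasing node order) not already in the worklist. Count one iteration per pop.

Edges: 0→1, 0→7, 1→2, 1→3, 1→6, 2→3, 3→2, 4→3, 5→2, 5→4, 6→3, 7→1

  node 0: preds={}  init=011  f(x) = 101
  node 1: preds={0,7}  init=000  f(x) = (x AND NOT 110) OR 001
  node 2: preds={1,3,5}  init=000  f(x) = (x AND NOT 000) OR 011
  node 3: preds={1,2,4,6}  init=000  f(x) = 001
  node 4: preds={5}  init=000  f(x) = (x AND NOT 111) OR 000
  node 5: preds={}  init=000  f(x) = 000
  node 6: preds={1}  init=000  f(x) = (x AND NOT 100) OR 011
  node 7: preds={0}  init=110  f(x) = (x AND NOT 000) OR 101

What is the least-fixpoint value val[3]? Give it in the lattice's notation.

Iteration log — 11 steps:
  step 1. node 0  ⊔preds=000  new=111  old=011  +wl: 
  step 2. node 1  ⊔preds=111  new=001  old=000  +wl: 
  step 3. node 2  ⊔preds=001  new=011  old=000  +wl: 
  step 4. node 3  ⊔preds=011  new=001  old=000  +wl: 2
  step 5. node 4  ⊔preds=000  new=000  stable
  step 6. node 5  ⊔preds=000  new=000  stable
  step 7. node 6  ⊔preds=001  new=011  old=000  +wl: 3
  step 8. node 7  ⊔preds=111  new=111  old=110  +wl: 1
  step 9. node 2  ⊔preds=001  new=011  stable
  step 10. node 3  ⊔preds=011  new=001  stable
  step 11. node 1  ⊔preds=111  new=001  stable

Least fixpoint reached:
  node 0: 111
  node 1: 001
  node 2: 011
  node 3: 001
  node 4: 000
  node 5: 000
  node 6: 011
  node 7: 111

001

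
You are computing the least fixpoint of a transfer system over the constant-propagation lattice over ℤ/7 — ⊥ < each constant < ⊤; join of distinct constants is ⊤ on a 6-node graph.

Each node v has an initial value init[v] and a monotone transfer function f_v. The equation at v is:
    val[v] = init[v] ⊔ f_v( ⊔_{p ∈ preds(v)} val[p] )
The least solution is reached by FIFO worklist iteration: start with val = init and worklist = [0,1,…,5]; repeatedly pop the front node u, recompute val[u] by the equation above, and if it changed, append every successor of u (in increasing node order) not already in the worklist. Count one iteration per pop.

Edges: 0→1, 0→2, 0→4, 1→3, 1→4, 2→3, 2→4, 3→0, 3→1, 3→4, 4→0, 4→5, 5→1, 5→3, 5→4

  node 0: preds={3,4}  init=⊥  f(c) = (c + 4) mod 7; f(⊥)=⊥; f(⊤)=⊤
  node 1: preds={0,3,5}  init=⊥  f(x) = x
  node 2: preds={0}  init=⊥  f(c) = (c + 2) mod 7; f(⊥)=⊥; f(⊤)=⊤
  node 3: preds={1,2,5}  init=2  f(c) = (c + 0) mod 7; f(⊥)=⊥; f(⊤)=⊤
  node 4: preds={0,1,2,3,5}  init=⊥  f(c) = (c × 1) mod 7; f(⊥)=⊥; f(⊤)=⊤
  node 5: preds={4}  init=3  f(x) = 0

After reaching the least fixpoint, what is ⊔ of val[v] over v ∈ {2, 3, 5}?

⊤

Iteration log — 13 steps:
  step 1. node 0  ⊔preds=2  new=6  old=⊥  +wl: 
  step 2. node 1  ⊔preds=⊤  new=⊤  old=⊥  +wl: 
  step 3. node 2  ⊔preds=6  new=1  old=⊥  +wl: 
  step 4. node 3  ⊔preds=⊤  new=⊤  old=2  +wl: 0,1
  step 5. node 4  ⊔preds=⊤  new=⊤  old=⊥  +wl: 
  step 6. node 5  ⊔preds=⊤  new=⊤  old=3  +wl: 3,4
  step 7. node 0  ⊔preds=⊤  new=⊤  old=6  +wl: 2
  step 8. node 1  ⊔preds=⊤  new=⊤  stable
  step 9. node 3  ⊔preds=⊤  new=⊤  stable
  step 10. node 4  ⊔preds=⊤  new=⊤  stable
  step 11. node 2  ⊔preds=⊤  new=⊤  old=1  +wl: 3,4
  step 12. node 3  ⊔preds=⊤  new=⊤  stable
  step 13. node 4  ⊔preds=⊤  new=⊤  stable

Least fixpoint reached:
  node 0: ⊤
  node 1: ⊤
  node 2: ⊤
  node 3: ⊤
  node 4: ⊤
  node 5: ⊤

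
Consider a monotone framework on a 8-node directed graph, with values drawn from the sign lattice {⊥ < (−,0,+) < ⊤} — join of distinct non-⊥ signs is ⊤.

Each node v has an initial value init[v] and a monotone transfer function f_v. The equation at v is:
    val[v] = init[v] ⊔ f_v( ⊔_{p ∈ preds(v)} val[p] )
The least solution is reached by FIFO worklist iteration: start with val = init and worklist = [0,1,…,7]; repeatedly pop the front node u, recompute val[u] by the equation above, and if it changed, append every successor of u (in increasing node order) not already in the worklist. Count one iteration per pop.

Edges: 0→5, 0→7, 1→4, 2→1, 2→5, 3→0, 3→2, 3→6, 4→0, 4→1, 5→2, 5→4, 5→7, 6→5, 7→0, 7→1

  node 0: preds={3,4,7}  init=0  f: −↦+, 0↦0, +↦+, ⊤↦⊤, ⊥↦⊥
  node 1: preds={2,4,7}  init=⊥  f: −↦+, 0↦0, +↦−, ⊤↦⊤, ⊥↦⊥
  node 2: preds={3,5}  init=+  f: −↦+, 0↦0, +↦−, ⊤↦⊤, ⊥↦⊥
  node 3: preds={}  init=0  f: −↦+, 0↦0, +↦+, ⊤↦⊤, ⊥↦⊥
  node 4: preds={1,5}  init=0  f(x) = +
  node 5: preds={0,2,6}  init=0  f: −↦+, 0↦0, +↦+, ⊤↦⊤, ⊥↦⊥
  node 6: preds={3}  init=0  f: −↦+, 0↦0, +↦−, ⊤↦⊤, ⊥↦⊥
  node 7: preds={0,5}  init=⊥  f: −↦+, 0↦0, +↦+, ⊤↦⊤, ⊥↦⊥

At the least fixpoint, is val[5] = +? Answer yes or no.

no

Iteration log — 14 steps:
  step 1. node 0  ⊔preds=0  new=0  stable
  step 2. node 1  ⊔preds=⊤  new=⊤  old=⊥  +wl: 
  step 3. node 2  ⊔preds=0  new=⊤  old=+  +wl: 1
  step 4. node 3  ⊔preds=⊥  new=0  stable
  step 5. node 4  ⊔preds=⊤  new=⊤  old=0  +wl: 0
  step 6. node 5  ⊔preds=⊤  new=⊤  old=0  +wl: 2,4
  step 7. node 6  ⊔preds=0  new=0  stable
  step 8. node 7  ⊔preds=⊤  new=⊤  old=⊥  +wl: 
  step 9. node 1  ⊔preds=⊤  new=⊤  stable
  step 10. node 0  ⊔preds=⊤  new=⊤  old=0  +wl: 5,7
  step 11. node 2  ⊔preds=⊤  new=⊤  stable
  step 12. node 4  ⊔preds=⊤  new=⊤  stable
  step 13. node 5  ⊔preds=⊤  new=⊤  stable
  step 14. node 7  ⊔preds=⊤  new=⊤  stable

Least fixpoint reached:
  node 0: ⊤
  node 1: ⊤
  node 2: ⊤
  node 3: 0
  node 4: ⊤
  node 5: ⊤
  node 6: 0
  node 7: ⊤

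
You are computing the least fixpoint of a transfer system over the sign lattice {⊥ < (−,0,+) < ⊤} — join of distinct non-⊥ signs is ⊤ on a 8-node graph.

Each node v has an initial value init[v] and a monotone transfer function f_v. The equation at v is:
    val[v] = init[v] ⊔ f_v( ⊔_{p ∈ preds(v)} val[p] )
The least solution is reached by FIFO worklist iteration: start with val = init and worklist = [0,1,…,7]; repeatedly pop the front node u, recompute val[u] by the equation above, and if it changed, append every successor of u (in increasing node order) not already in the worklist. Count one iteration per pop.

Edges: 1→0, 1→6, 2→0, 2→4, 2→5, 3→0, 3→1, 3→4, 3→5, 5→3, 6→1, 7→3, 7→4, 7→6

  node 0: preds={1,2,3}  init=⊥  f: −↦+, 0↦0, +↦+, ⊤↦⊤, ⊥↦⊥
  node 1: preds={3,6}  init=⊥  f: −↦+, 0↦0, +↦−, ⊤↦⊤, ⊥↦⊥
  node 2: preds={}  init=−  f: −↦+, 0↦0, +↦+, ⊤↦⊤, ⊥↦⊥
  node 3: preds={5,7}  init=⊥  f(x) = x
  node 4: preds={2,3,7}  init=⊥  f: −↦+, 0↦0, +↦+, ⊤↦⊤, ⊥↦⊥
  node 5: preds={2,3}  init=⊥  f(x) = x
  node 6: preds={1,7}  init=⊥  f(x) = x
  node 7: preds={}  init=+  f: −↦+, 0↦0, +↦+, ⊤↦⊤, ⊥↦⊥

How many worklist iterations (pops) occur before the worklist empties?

18

Iteration log — 18 steps:
  step 1. node 0  ⊔preds=−  new=+  old=⊥  +wl: 
  step 2. node 1  ⊔preds=⊥  new=⊥  stable
  step 3. node 2  ⊔preds=⊥  new=−  stable
  step 4. node 3  ⊔preds=+  new=+  old=⊥  +wl: 0,1
  step 5. node 4  ⊔preds=⊤  new=⊤  old=⊥  +wl: 
  step 6. node 5  ⊔preds=⊤  new=⊤  old=⊥  +wl: 3
  step 7. node 6  ⊔preds=+  new=+  old=⊥  +wl: 
  step 8. node 7  ⊔preds=⊥  new=+  stable
  step 9. node 0  ⊔preds=⊤  new=⊤  old=+  +wl: 
  step 10. node 1  ⊔preds=+  new=−  old=⊥  +wl: 0,6
  step 11. node 3  ⊔preds=⊤  new=⊤  old=+  +wl: 1,4,5
  step 12. node 0  ⊔preds=⊤  new=⊤  stable
  step 13. node 6  ⊔preds=⊤  new=⊤  old=+  +wl: 
  step 14. node 1  ⊔preds=⊤  new=⊤  old=−  +wl: 0,6
  step 15. node 4  ⊔preds=⊤  new=⊤  stable
  step 16. node 5  ⊔preds=⊤  new=⊤  stable
  step 17. node 0  ⊔preds=⊤  new=⊤  stable
  step 18. node 6  ⊔preds=⊤  new=⊤  stable

Least fixpoint reached:
  node 0: ⊤
  node 1: ⊤
  node 2: −
  node 3: ⊤
  node 4: ⊤
  node 5: ⊤
  node 6: ⊤
  node 7: +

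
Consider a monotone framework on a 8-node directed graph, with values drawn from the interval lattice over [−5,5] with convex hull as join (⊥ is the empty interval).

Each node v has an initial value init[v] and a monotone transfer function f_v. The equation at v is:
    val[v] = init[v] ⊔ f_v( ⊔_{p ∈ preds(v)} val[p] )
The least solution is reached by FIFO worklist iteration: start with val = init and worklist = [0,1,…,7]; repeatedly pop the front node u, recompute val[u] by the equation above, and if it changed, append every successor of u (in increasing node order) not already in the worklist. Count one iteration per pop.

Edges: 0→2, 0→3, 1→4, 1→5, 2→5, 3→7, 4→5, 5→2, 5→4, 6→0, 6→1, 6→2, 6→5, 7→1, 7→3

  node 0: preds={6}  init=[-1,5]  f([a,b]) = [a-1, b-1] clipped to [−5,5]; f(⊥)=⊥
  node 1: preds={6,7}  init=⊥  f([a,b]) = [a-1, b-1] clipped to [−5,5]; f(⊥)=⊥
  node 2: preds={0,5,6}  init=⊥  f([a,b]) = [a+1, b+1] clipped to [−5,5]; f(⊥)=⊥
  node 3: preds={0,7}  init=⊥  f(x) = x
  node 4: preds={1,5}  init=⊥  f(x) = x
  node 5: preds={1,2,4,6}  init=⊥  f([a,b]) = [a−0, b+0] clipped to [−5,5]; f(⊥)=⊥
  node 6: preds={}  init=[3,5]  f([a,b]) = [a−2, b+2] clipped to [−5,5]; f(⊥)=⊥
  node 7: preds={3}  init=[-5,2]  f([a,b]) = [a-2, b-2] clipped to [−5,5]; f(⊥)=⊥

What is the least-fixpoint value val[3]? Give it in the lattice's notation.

[-5,5]

Worklist (13 pops):
  #1 pop 0: in=[3,5] → [-1,5] (no change)
  #2 pop 1: in=[-5,5] → [-5,4] (was ⊥); enqueue []
  #3 pop 2: in=[-1,5] → [0,5] (was ⊥); enqueue []
  #4 pop 3: in=[-5,5] → [-5,5] (was ⊥); enqueue []
  #5 pop 4: in=[-5,4] → [-5,4] (was ⊥); enqueue []
  #6 pop 5: in=[-5,5] → [-5,5] (was ⊥); enqueue [2,4]
  #7 pop 6: in=⊥ → [3,5] (no change)
  #8 pop 7: in=[-5,5] → [-5,3] (was [-5,2]); enqueue [1,3]
  #9 pop 2: in=[-5,5] → [-4,5] (was [0,5]); enqueue [5]
  #10 pop 4: in=[-5,5] → [-5,5] (was [-5,4]); enqueue []
  #11 pop 1: in=[-5,5] → [-5,4] (no change)
  #12 pop 3: in=[-5,5] → [-5,5] (no change)
  #13 pop 5: in=[-5,5] → [-5,5] (no change)

Fixpoint:
  val[0] = [-1,5]
  val[1] = [-5,4]
  val[2] = [-4,5]
  val[3] = [-5,5]
  val[4] = [-5,5]
  val[5] = [-5,5]
  val[6] = [3,5]
  val[7] = [-5,3]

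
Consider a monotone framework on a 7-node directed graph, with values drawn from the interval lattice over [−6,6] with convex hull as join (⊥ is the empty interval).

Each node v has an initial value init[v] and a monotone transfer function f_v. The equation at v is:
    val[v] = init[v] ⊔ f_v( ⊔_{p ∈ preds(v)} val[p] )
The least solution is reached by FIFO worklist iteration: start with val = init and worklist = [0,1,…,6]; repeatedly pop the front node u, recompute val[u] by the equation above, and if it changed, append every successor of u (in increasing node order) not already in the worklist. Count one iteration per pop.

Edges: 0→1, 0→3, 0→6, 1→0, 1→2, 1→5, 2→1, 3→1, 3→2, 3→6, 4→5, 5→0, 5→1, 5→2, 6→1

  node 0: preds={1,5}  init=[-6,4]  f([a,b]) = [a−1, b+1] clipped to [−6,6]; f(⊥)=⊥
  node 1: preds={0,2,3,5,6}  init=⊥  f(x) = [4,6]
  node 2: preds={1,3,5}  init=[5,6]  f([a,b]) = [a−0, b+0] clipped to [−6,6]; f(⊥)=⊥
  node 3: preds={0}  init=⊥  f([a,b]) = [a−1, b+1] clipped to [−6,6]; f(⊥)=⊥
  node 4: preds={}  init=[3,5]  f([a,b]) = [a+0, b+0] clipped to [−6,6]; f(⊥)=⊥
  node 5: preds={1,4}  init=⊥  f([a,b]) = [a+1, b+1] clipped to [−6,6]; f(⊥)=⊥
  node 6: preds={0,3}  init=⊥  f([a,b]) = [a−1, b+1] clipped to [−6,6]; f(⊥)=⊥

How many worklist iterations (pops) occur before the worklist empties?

Worklist (14 pops):
  #1 pop 0: in=⊥ → [-6,4] (no change)
  #2 pop 1: in=[-6,6] → [4,6] (was ⊥); enqueue [0]
  #3 pop 2: in=[4,6] → [4,6] (was [5,6]); enqueue [1]
  #4 pop 3: in=[-6,4] → [-6,5] (was ⊥); enqueue [2]
  #5 pop 4: in=⊥ → [3,5] (no change)
  #6 pop 5: in=[3,6] → [4,6] (was ⊥); enqueue []
  #7 pop 6: in=[-6,5] → [-6,6] (was ⊥); enqueue []
  #8 pop 0: in=[4,6] → [-6,6] (was [-6,4]); enqueue [3,6]
  #9 pop 1: in=[-6,6] → [4,6] (no change)
  #10 pop 2: in=[-6,6] → [-6,6] (was [4,6]); enqueue [1]
  #11 pop 3: in=[-6,6] → [-6,6] (was [-6,5]); enqueue [2]
  #12 pop 6: in=[-6,6] → [-6,6] (no change)
  #13 pop 1: in=[-6,6] → [4,6] (no change)
  #14 pop 2: in=[-6,6] → [-6,6] (no change)

Fixpoint:
  val[0] = [-6,6]
  val[1] = [4,6]
  val[2] = [-6,6]
  val[3] = [-6,6]
  val[4] = [3,5]
  val[5] = [4,6]
  val[6] = [-6,6]

14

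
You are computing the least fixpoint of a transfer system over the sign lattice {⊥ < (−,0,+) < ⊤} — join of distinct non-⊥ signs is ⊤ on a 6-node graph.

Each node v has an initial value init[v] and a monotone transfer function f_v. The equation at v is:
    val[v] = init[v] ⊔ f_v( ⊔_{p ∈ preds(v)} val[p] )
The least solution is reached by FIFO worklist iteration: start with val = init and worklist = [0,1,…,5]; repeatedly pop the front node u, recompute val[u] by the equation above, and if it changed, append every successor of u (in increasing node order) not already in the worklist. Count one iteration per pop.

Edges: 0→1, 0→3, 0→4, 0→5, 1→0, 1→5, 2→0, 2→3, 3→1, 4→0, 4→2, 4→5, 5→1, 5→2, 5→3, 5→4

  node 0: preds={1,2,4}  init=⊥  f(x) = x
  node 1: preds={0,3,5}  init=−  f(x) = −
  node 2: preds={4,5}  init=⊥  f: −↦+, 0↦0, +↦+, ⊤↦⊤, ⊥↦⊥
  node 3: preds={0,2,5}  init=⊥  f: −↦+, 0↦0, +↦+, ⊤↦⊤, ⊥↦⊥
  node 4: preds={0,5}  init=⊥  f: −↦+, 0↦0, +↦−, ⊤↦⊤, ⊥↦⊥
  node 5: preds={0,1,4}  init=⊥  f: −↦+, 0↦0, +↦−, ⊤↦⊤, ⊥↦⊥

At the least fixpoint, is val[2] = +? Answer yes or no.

Iteration log — 15 steps:
  step 1. node 0  ⊔preds=−  new=−  old=⊥  +wl: 
  step 2. node 1  ⊔preds=−  new=−  stable
  step 3. node 2  ⊔preds=⊥  new=⊥  stable
  step 4. node 3  ⊔preds=−  new=+  old=⊥  +wl: 1
  step 5. node 4  ⊔preds=−  new=+  old=⊥  +wl: 0,2
  step 6. node 5  ⊔preds=⊤  new=⊤  old=⊥  +wl: 3,4
  step 7. node 1  ⊔preds=⊤  new=−  stable
  step 8. node 0  ⊔preds=⊤  new=⊤  old=−  +wl: 1,5
  step 9. node 2  ⊔preds=⊤  new=⊤  old=⊥  +wl: 0
  step 10. node 3  ⊔preds=⊤  new=⊤  old=+  +wl: 
  step 11. node 4  ⊔preds=⊤  new=⊤  old=+  +wl: 2
  step 12. node 1  ⊔preds=⊤  new=−  stable
  step 13. node 5  ⊔preds=⊤  new=⊤  stable
  step 14. node 0  ⊔preds=⊤  new=⊤  stable
  step 15. node 2  ⊔preds=⊤  new=⊤  stable

Least fixpoint reached:
  node 0: ⊤
  node 1: −
  node 2: ⊤
  node 3: ⊤
  node 4: ⊤
  node 5: ⊤

no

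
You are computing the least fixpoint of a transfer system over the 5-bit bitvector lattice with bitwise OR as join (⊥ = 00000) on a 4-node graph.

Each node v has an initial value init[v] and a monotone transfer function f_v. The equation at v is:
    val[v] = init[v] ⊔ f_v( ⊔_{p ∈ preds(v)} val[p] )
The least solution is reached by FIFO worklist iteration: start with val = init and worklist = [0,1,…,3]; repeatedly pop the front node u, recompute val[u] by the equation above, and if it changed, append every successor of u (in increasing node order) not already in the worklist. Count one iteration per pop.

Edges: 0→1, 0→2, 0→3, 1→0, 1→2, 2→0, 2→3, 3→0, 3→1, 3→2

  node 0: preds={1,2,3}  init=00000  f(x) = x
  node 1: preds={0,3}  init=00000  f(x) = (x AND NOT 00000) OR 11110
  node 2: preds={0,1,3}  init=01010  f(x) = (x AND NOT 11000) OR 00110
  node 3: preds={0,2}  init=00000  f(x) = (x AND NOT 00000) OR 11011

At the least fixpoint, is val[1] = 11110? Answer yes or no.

no

Iteration log — 9 steps:
  step 1. node 0  ⊔preds=01010  new=01010  old=00000  +wl: 
  step 2. node 1  ⊔preds=01010  new=11110  old=00000  +wl: 0
  step 3. node 2  ⊔preds=11110  new=01110  old=01010  +wl: 
  step 4. node 3  ⊔preds=01110  new=11111  old=00000  +wl: 1,2
  step 5. node 0  ⊔preds=11111  new=11111  old=01010  +wl: 3
  step 6. node 1  ⊔preds=11111  new=11111  old=11110  +wl: 0
  step 7. node 2  ⊔preds=11111  new=01111  old=01110  +wl: 
  step 8. node 3  ⊔preds=11111  new=11111  stable
  step 9. node 0  ⊔preds=11111  new=11111  stable

Least fixpoint reached:
  node 0: 11111
  node 1: 11111
  node 2: 01111
  node 3: 11111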